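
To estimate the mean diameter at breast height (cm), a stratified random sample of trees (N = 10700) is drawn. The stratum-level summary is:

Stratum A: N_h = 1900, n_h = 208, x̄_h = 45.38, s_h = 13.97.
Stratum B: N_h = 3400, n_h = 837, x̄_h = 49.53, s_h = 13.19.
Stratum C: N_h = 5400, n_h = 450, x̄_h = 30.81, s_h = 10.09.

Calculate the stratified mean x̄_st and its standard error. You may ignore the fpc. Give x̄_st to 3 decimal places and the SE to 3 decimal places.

x̄_st ≈ 39.346, SE ≈ 0.329

x̄_st = Σ W_h x̄_h = (1900·45.38 + 3400·49.53 + 5400·30.81)/10700 = 39.34561
V̂(x̄_st) = Σ W_h² s_h²/n_h, with W_h = N_h/N and N = 10700:
  stratum A: (1900/10700)²·13.97²/208 = 0.0295848
  stratum B: (3400/10700)²·13.19²/837 = 0.0209872
  stratum C: (5400/10700)²·10.09²/450 = 0.0576222
V̂(x̄_st) = 0.108194
SE(x̄_st) = √0.108194 = 0.328929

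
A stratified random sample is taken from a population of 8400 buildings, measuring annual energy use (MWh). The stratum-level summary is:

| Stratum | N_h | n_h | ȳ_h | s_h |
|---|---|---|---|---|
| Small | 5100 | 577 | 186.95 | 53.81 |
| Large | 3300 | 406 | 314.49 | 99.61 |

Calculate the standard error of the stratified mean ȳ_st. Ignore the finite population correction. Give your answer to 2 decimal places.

SE(ȳ_st) ≈ 2.37

V̂(ȳ_st) = Σ W_h² s_h²/n_h, with W_h = N_h/N and N = 8400:
  stratum Small: (5100/8400)²·53.81²/577 = 1.84983
  stratum Large: (3300/8400)²·99.61²/406 = 3.7718
V̂(ȳ_st) = 5.62163
SE(ȳ_st) = √5.62163 = 2.371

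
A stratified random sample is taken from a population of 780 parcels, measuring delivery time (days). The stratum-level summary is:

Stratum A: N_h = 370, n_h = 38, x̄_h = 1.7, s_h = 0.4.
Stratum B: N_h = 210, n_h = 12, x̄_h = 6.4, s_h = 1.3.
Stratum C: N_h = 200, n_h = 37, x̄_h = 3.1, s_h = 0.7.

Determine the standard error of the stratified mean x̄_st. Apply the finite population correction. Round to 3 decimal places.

SE(x̄_st) ≈ 0.106

V̂(x̄_st) = Σ W_h² (1 − n_h/N_h) s_h²/n_h, with W_h = N_h/N and N = 780:
  stratum A: (370/780)²·(1 − 38/370)·0.4²/38 = 0.000850133
  stratum B: (210/780)²·(1 − 12/210)·1.3²/12 = 0.009625
  stratum C: (200/780)²·(1 − 37/200)·0.7²/37 = 0.000709615
V̂(x̄_st) = 0.0111847
SE(x̄_st) = √0.0111847 = 0.105758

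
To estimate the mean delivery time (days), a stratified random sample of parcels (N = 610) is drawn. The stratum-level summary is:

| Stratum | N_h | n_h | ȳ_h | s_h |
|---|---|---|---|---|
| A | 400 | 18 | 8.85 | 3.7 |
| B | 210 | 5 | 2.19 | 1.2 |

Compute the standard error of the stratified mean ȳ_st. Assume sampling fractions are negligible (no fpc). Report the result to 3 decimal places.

SE(ȳ_st) ≈ 0.601

V̂(ȳ_st) = Σ W_h² s_h²/n_h, with W_h = N_h/N and N = 610:
  stratum A: (400/610)²·3.7²/18 = 0.327033
  stratum B: (210/610)²·1.2²/5 = 0.0341328
V̂(ȳ_st) = 0.361166
SE(ȳ_st) = √0.361166 = 0.60097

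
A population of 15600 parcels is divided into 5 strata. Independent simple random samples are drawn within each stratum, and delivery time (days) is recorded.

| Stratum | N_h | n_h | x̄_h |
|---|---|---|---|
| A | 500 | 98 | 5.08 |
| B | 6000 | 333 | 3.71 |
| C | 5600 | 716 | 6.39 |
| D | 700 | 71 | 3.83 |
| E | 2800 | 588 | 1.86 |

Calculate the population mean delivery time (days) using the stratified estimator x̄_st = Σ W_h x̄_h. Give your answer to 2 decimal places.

N = Σ N_h = 15600. Stratum weights W_h = N_h/N.
x̄_st = (500·5.08 + 6000·3.71 + 5600·6.39 + 700·3.83 + 2800·1.86) / 15600 = 4.3893

x̄_st ≈ 4.39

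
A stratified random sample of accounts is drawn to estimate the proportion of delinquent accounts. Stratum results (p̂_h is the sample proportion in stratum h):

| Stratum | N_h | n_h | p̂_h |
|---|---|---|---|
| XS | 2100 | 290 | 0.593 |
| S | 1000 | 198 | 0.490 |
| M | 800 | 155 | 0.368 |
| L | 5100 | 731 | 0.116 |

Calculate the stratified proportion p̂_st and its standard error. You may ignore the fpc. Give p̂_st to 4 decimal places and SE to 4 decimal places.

p̂_st ≈ 0.2913, SE ≈ 0.0109

N = 9000; stratum weights W_h = N_h/N.
p̂_st = Σ W_h p̂_h = (2100·0.593 + 1000·0.490 + 800·0.368 + 5100·0.116)/9000 = 0.29126
V̂(p̂_st) = Σ W_h² p̂_h(1−p̂_h)/(n_h−1):
  stratum XS: (2100/9000)²·0.593·0.407/289 = 4.54679e-05
  stratum S: (1000/9000)²·0.490·0.510/197 = 1.56608e-05
  stratum M: (800/9000)²·0.368·0.632/154 = 1.19327e-05
  stratum L: (5100/9000)²·0.116·0.884/730 = 4.51069e-05
V̂(p̂_st) = 0.000118168; SE = √V̂ = 0.0108705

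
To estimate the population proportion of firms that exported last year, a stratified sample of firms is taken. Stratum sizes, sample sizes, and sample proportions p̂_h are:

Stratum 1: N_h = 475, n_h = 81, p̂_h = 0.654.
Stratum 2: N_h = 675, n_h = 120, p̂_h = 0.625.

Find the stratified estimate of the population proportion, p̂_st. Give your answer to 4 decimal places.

p̂_st ≈ 0.6370

N = 1150; stratum weights W_h = N_h/N.
p̂_st = Σ W_h p̂_h = (475·0.654 + 675·0.625)/1150 = 0.63698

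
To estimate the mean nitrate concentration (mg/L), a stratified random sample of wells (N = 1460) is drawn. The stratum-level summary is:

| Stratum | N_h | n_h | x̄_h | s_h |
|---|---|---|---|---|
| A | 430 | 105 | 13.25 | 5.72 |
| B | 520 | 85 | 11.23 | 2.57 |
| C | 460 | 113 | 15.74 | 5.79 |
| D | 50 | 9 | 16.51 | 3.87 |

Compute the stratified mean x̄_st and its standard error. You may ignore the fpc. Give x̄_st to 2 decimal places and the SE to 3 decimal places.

x̄_st = Σ W_h x̄_h = (430·13.25 + 520·11.23 + 460·15.74 + 50·16.51)/1460 = 13.42671
V̂(x̄_st) = Σ W_h² s_h²/n_h, with W_h = N_h/N and N = 1460:
  stratum A: (430/1460)²·5.72²/105 = 0.0270292
  stratum B: (520/1460)²·2.57²/85 = 0.00985708
  stratum C: (460/1460)²·5.79²/113 = 0.0294502
  stratum D: (50/1460)²·3.87²/9 = 0.0019517
V̂(x̄_st) = 0.0682883
SE(x̄_st) = √0.0682883 = 0.26132

x̄_st ≈ 13.43, SE ≈ 0.261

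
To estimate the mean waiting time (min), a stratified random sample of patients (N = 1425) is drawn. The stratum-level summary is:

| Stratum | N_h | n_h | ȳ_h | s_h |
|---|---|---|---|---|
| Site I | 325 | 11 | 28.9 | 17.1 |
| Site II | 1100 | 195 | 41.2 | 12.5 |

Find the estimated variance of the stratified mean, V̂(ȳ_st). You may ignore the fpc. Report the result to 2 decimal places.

V̂(ȳ_st) ≈ 1.86

V̂(ȳ_st) = Σ W_h² s_h²/n_h, with W_h = N_h/N and N = 1425:
  stratum Site I: (325/1425)²·17.1²/11 = 1.38273
  stratum Site II: (1100/1425)²·12.5²/195 = 0.477464
V̂(ȳ_st) = 1.86019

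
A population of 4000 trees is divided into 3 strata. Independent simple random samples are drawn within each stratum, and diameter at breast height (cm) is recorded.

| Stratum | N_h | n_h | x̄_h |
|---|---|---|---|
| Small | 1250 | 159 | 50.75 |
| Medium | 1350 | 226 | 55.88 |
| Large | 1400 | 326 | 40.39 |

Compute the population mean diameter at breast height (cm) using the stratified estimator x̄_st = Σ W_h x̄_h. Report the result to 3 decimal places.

x̄_st ≈ 48.855

N = Σ N_h = 4000. Stratum weights W_h = N_h/N.
x̄_st = (1250·50.75 + 1350·55.88 + 1400·40.39) / 4000 = 48.85538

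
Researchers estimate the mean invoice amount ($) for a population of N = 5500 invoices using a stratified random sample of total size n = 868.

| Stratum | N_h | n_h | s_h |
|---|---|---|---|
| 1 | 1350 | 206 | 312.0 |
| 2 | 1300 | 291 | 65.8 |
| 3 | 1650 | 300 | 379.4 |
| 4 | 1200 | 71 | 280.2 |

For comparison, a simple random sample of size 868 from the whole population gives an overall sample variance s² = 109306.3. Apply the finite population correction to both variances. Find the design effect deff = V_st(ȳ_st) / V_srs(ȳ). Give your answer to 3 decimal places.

V̂(ȳ_st) = Σ W_h² (1 − n_h/N_h) s_h²/n_h, with W_h = N_h/N and N = 5500:
  stratum 1: (1350/5500)²·(1 − 206/1350)·312.0²/206 = 24.1255
  stratum 2: (1300/5500)²·(1 − 291/1300)·65.8²/291 = 0.645161
  stratum 3: (1650/5500)²·(1 − 300/1650)·379.4²/300 = 35.3318
  stratum 4: (1200/5500)²·(1 − 71/1200)·280.2²/71 = 49.5254
V_st = 109.628
V_srs = (1 − 868/5500)·109306.3/868 = 106.055
deff = V_st / V_srs = 109.628/106.055 = 1.0337

deff ≈ 1.034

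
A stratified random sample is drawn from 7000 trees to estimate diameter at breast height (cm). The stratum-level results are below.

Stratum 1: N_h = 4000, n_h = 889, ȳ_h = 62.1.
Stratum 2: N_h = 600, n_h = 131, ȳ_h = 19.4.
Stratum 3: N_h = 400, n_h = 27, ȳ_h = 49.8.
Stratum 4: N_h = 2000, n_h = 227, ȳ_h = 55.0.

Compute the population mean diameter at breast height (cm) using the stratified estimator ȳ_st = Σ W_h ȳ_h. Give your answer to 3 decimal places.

ȳ_st ≈ 55.709

N = Σ N_h = 7000. Stratum weights W_h = N_h/N.
ȳ_st = (4000·62.1 + 600·19.4 + 400·49.8 + 2000·55.0) / 7000 = 55.70857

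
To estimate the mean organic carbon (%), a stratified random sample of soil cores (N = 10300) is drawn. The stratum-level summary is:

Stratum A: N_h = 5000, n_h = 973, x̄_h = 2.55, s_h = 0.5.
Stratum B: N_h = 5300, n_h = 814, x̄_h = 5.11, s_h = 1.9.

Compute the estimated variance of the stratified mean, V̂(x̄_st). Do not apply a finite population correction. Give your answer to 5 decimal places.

V̂(x̄_st) ≈ 0.00123

V̂(x̄_st) = Σ W_h² s_h²/n_h, with W_h = N_h/N and N = 10300:
  stratum A: (5000/10300)²·0.5²/973 = 6.0547e-05
  stratum B: (5300/10300)²·1.9²/814 = 0.00117425
V̂(x̄_st) = 0.0012348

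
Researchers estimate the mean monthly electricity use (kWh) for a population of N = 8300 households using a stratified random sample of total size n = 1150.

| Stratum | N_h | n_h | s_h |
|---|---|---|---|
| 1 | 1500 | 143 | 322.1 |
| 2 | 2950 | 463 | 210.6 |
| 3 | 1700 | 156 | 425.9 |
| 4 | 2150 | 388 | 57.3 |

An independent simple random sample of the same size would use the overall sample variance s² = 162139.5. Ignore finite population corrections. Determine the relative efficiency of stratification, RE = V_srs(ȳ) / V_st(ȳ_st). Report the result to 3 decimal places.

RE ≈ 1.656

V̂(ȳ_st) = Σ W_h² s_h²/n_h, with W_h = N_h/N and N = 8300:
  stratum 1: (1500/8300)²·322.1²/143 = 23.6958
  stratum 2: (2950/8300)²·210.6²/463 = 12.1011
  stratum 3: (1700/8300)²·425.9²/156 = 48.7789
  stratum 4: (2150/8300)²·57.3²/388 = 0.567804
V_st = 85.1436
V_srs = s²/n = 162139.5/1150 = 140.991
Relative efficiency = V_srs / V_st = 140.991/85.1436 = 1.6559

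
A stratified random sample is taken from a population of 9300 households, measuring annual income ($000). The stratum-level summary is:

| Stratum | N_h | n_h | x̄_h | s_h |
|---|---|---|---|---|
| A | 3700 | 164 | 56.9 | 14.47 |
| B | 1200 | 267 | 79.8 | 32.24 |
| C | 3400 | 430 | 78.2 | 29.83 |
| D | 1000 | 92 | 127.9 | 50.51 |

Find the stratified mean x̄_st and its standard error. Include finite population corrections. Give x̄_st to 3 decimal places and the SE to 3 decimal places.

x̄_st ≈ 75.276, SE ≈ 0.881

x̄_st = Σ W_h x̄_h = (3700·56.9 + 1200·79.8 + 3400·78.2 + 1000·127.9)/9300 = 75.27634
V̂(x̄_st) = Σ W_h² (1 − n_h/N_h) s_h²/n_h, with W_h = N_h/N and N = 9300:
  stratum A: (3700/9300)²·(1 − 164/3700)·14.47²/164 = 0.193126
  stratum B: (1200/9300)²·(1 − 267/1200)·32.24²/267 = 0.0503936
  stratum C: (3400/9300)²·(1 − 430/3400)·29.83²/430 = 0.241606
  stratum D: (1000/9300)²·(1 − 92/1000)·50.51²/92 = 0.29113
V̂(x̄_st) = 0.776256
SE(x̄_st) = √0.776256 = 0.881054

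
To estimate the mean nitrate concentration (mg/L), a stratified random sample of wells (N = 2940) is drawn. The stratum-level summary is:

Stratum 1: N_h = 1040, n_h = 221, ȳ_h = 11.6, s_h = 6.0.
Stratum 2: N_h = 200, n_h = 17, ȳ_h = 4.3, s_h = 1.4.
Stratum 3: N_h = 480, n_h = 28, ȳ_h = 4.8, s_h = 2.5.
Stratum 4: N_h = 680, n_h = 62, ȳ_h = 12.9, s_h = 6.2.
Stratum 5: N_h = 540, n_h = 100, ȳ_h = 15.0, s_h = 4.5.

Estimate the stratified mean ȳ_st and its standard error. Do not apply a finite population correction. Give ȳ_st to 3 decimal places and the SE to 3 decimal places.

ȳ_st = Σ W_h ȳ_h = (1040·11.6 + 200·4.3 + 480·4.8 + 680·12.9 + 540·15.0)/2940 = 10.91837
V̂(ȳ_st) = Σ W_h² s_h²/n_h, with W_h = N_h/N and N = 2940:
  stratum 1: (1040/2940)²·6.0²/221 = 0.0203837
  stratum 2: (200/2940)²·1.4²/17 = 0.000533547
  stratum 3: (480/2940)²·2.5²/28 = 0.0059499
  stratum 4: (680/2940)²·6.2²/62 = 0.0331677
  stratum 5: (540/2940)²·4.5²/100 = 0.00683153
V̂(ȳ_st) = 0.0668663
SE(ȳ_st) = √0.0668663 = 0.258585

ȳ_st ≈ 10.918, SE ≈ 0.259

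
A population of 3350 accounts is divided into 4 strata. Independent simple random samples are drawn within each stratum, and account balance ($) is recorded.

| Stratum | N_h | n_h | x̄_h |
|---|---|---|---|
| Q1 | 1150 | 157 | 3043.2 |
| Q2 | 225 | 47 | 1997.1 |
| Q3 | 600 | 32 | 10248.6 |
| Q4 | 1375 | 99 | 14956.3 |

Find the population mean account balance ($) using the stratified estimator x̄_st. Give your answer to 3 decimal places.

N = Σ N_h = 3350. Stratum weights W_h = N_h/N.
x̄_st = (1150·3043.2 + 225·1997.1 + 600·10248.6 + 1375·14956.3) / 3350 = 9153.16418

x̄_st ≈ 9153.164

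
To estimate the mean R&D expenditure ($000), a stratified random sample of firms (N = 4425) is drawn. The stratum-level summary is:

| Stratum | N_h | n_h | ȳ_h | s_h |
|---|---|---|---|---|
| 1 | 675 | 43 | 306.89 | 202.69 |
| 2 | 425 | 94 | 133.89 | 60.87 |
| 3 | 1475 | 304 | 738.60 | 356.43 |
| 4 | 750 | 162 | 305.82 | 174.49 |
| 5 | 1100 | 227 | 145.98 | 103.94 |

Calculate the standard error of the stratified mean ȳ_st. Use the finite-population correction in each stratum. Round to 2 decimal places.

V̂(ȳ_st) = Σ W_h² (1 − n_h/N_h) s_h²/n_h, with W_h = N_h/N and N = 4425:
  stratum 1: (675/4425)²·(1 − 43/675)·202.69²/43 = 20.8157
  stratum 2: (425/4425)²·(1 − 94/425)·60.87²/94 = 0.283184
  stratum 3: (1475/4425)²·(1 − 304/1475)·356.43²/304 = 36.8636
  stratum 4: (750/4425)²·(1 − 162/750)·174.49²/162 = 4.2329
  stratum 5: (1100/4425)²·(1 − 227/1100)·103.94²/227 = 2.3341
V̂(ȳ_st) = 64.5294
SE(ȳ_st) = √64.5294 = 8.03302

SE(ȳ_st) ≈ 8.03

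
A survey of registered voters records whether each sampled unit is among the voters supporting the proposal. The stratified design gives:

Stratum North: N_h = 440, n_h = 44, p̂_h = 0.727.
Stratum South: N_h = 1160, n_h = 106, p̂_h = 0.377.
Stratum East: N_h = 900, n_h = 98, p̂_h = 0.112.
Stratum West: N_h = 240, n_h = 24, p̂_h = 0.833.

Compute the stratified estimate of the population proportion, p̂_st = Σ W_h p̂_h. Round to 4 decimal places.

p̂_st ≈ 0.3861

N = 2740; stratum weights W_h = N_h/N.
p̂_st = Σ W_h p̂_h = (440·0.727 + 1160·0.377 + 900·0.112 + 240·0.833)/2740 = 0.38610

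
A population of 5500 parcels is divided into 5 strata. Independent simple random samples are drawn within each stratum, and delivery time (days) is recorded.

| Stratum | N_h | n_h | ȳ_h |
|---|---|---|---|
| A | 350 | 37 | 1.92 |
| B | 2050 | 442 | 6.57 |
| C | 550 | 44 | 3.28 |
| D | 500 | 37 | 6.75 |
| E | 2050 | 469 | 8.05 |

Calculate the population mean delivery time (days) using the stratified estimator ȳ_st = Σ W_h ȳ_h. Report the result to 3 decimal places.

N = Σ N_h = 5500. Stratum weights W_h = N_h/N.
ȳ_st = (350·1.92 + 2050·6.57 + 550·3.28 + 500·6.75 + 2050·8.05) / 5500 = 6.51309

ȳ_st ≈ 6.513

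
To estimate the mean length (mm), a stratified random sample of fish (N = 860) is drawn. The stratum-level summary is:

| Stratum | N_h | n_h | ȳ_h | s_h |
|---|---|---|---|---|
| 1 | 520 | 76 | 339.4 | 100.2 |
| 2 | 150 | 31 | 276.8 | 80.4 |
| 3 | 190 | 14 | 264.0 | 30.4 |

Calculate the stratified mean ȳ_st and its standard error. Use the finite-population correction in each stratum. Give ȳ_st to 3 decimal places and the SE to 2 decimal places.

ȳ_st = Σ W_h ȳ_h = (520·339.4 + 150·276.8 + 190·264.0)/860 = 311.82326
V̂(ȳ_st) = Σ W_h² (1 − n_h/N_h) s_h²/n_h, with W_h = N_h/N and N = 860:
  stratum 1: (520/860)²·(1 − 76/520)·100.2²/76 = 41.2393
  stratum 2: (150/860)²·(1 − 31/150)·80.4²/31 = 5.03259
  stratum 3: (190/860)²·(1 − 14/190)·30.4²/14 = 2.98462
V̂(ȳ_st) = 49.2565
SE(ȳ_st) = √49.2565 = 7.0183

ȳ_st ≈ 311.823, SE ≈ 7.02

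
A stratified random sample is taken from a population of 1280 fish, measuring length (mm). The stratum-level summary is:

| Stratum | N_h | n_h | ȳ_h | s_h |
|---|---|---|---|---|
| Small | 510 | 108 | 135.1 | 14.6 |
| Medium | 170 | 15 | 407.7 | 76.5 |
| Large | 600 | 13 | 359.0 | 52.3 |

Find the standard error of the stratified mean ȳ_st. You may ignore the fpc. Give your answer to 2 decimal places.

SE(ȳ_st) ≈ 7.31

V̂(ȳ_st) = Σ W_h² s_h²/n_h, with W_h = N_h/N and N = 1280:
  stratum Small: (510/1280)²·14.6²/108 = 0.31333
  stratum Medium: (170/1280)²·76.5²/15 = 6.88192
  stratum Large: (600/1280)²·52.3²/13 = 46.232
V̂(ȳ_st) = 53.4272
SE(ȳ_st) = √53.4272 = 7.30939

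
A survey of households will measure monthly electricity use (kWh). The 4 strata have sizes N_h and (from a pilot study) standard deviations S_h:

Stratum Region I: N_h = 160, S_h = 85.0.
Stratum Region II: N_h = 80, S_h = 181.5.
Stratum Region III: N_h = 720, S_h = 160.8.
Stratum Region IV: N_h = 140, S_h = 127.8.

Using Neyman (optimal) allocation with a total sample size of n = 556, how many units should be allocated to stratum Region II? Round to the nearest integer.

50

Neyman allocation: n_h = n · N_h S_h / Σ N_i S_i, with n = 556.
  stratum Region I: N_h·S_h = 160·85.0 = 13600.00
  stratum Region II: N_h·S_h = 80·181.5 = 14520.00
  stratum Region III: N_h·S_h = 720·160.8 = 115776.00
  stratum Region IV: N_h·S_h = 140·127.8 = 17892.00
Σ N_h S_h = 161788.00
n for stratum Region II = 556·14520.00/161788.00 = 49.899 → 50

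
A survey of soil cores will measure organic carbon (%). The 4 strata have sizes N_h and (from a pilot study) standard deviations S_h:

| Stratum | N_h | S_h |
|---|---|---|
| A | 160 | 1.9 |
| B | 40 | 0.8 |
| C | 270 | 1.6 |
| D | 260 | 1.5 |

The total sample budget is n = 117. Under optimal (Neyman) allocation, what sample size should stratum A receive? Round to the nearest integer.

31

Neyman allocation: n_h = n · N_h S_h / Σ N_i S_i, with n = 117.
  stratum A: N_h·S_h = 160·1.9 = 304.00
  stratum B: N_h·S_h = 40·0.8 = 32.00
  stratum C: N_h·S_h = 270·1.6 = 432.00
  stratum D: N_h·S_h = 260·1.5 = 390.00
Σ N_h S_h = 1158.00
n for stratum A = 117·304.00/1158.00 = 30.715 → 31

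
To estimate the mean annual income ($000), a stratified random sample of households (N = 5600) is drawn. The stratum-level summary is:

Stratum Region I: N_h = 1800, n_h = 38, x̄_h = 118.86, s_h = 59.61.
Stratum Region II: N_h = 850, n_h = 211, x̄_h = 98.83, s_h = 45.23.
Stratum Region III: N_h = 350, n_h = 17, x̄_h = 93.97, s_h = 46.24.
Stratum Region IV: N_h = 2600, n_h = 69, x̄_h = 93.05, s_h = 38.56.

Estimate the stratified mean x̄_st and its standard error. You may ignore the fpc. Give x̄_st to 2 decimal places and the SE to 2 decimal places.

x̄_st = Σ W_h x̄_h = (1800·118.86 + 850·98.83 + 350·93.97 + 2600·93.05)/5600 = 102.28089
V̂(x̄_st) = Σ W_h² s_h²/n_h, with W_h = N_h/N and N = 5600:
  stratum Region I: (1800/5600)²·59.61²/38 = 9.66103
  stratum Region II: (850/5600)²·45.23²/211 = 0.223374
  stratum Region III: (350/5600)²·46.24²/17 = 0.4913
  stratum Region IV: (2600/5600)²·38.56²/69 = 4.64511
V̂(x̄_st) = 15.0208
SE(x̄_st) = √15.0208 = 3.87567

x̄_st ≈ 102.28, SE ≈ 3.88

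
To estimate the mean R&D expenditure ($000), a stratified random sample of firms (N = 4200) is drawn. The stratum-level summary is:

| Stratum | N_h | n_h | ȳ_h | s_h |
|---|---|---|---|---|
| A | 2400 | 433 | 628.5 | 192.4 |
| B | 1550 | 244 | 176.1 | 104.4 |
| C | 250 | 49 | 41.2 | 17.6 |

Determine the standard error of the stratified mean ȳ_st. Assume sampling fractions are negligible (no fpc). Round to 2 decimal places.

SE(ȳ_st) ≈ 5.83

V̂(ȳ_st) = Σ W_h² s_h²/n_h, with W_h = N_h/N and N = 4200:
  stratum A: (2400/4200)²·192.4²/433 = 27.9155
  stratum B: (1550/4200)²·104.4²/244 = 6.08381
  stratum C: (250/4200)²·17.6²/49 = 0.0223981
V̂(ȳ_st) = 34.0218
SE(ȳ_st) = √34.0218 = 5.83282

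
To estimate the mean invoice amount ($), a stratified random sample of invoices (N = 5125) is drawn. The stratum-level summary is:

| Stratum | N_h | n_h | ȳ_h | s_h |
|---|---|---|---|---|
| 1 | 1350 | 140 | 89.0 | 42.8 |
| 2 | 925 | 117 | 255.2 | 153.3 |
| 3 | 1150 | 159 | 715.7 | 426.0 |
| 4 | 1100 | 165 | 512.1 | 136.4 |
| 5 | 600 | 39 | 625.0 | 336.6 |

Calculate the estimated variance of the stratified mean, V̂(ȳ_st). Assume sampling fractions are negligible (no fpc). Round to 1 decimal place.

V̂(ȳ_st) = Σ W_h² s_h²/n_h, with W_h = N_h/N and N = 5125:
  stratum 1: (1350/5125)²·42.8²/140 = 0.907903
  stratum 2: (925/5125)²·153.3²/117 = 6.54326
  stratum 3: (1150/5125)²·426.0²/159 = 57.4685
  stratum 4: (1100/5125)²·136.4²/165 = 5.19448
  stratum 5: (600/5125)²·336.6²/39 = 39.8179
V̂(ȳ_st) = 109.932

V̂(ȳ_st) ≈ 109.9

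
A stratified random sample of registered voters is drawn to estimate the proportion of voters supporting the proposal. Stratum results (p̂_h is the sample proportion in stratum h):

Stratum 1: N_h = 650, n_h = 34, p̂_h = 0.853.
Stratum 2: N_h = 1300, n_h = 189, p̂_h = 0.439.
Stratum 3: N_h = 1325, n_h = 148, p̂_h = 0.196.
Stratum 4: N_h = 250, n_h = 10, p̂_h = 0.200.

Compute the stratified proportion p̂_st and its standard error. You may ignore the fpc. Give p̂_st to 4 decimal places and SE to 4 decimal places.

p̂_st ≈ 0.4070, SE ≈ 0.0234

N = 3525; stratum weights W_h = N_h/N.
p̂_st = Σ W_h p̂_h = (650·0.853 + 1300·0.439 + 1325·0.196 + 250·0.200)/3525 = 0.40705
V̂(p̂_st) = Σ W_h² p̂_h(1−p̂_h)/(n_h−1):
  stratum 1: (650/3525)²·0.853·0.147/33 = 0.0001292
  stratum 2: (1300/3525)²·0.439·0.561/188 = 0.000178171
  stratum 3: (1325/3525)²·0.196·0.804/147 = 0.000151464
  stratum 4: (250/3525)²·0.200·0.800/9 = 8.94209e-05
V̂(p̂_st) = 0.000548255; SE = √V̂ = 0.0234149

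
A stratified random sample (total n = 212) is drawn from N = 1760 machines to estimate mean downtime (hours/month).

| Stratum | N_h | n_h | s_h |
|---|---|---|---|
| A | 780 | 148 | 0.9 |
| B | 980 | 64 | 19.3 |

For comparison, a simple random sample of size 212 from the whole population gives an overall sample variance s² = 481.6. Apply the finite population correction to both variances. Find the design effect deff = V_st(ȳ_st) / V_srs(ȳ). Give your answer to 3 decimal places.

V̂(ȳ_st) = Σ W_h² (1 − n_h/N_h) s_h²/n_h, with W_h = N_h/N and N = 1760:
  stratum A: (780/1760)²·(1 − 148/780)·0.9²/148 = 0.000870983
  stratum B: (980/1760)²·(1 − 64/980)·19.3²/64 = 1.68667
V_st = 1.68754
V_srs = (1 − 212/1760)·481.6/212 = 1.99806
deff = V_st / V_srs = 1.68754/1.99806 = 0.8446

deff ≈ 0.845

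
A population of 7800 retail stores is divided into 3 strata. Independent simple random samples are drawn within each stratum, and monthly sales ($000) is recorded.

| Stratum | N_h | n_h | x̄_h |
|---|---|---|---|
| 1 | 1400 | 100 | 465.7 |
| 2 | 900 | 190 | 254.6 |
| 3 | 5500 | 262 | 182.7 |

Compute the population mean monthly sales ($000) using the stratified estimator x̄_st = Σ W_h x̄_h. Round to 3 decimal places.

x̄_st ≈ 241.791

N = Σ N_h = 7800. Stratum weights W_h = N_h/N.
x̄_st = (1400·465.7 + 900·254.6 + 5500·182.7) / 7800 = 241.79103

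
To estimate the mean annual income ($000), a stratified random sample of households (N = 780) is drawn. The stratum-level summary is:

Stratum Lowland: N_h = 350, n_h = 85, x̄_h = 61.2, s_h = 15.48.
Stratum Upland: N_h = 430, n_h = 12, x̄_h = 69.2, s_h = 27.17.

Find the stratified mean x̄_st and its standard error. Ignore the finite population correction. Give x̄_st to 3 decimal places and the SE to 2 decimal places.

x̄_st ≈ 65.610, SE ≈ 4.39

x̄_st = Σ W_h x̄_h = (350·61.2 + 430·69.2)/780 = 65.61026
V̂(x̄_st) = Σ W_h² s_h²/n_h, with W_h = N_h/N and N = 780:
  stratum Lowland: (350/780)²·15.48²/85 = 0.567636
  stratum Upland: (430/780)²·27.17²/12 = 18.6959
V̂(x̄_st) = 19.2635
SE(x̄_st) = √19.2635 = 4.38902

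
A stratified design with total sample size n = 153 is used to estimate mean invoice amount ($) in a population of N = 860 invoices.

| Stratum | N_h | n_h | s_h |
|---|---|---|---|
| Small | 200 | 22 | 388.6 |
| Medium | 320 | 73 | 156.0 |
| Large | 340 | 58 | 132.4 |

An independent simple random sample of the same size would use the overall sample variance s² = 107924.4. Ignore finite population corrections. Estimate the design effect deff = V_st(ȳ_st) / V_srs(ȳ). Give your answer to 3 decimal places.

V̂(ȳ_st) = Σ W_h² s_h²/n_h, with W_h = N_h/N and N = 860:
  stratum Small: (200/860)²·388.6²/22 = 371.233
  stratum Medium: (320/860)²·156.0²/73 = 46.1561
  stratum Large: (340/860)²·132.4²/58 = 47.2399
V_st = 464.629
V_srs = s²/n = 107924.4/153 = 705.388
deff = V_st / V_srs = 464.629/705.388 = 0.6587

deff ≈ 0.659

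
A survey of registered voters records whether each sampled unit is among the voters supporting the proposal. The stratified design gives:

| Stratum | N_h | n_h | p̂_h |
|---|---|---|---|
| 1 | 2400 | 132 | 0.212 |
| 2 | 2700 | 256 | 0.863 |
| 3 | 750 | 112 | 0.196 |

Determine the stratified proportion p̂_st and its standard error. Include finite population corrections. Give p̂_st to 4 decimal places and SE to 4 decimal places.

p̂_st ≈ 0.5104, SE ≈ 0.0177

N = 5850; stratum weights W_h = N_h/N.
p̂_st = Σ W_h p̂_h = (2400·0.212 + 2700·0.863 + 750·0.196)/5850 = 0.51041
V̂(p̂_st) = Σ W_h² (1 − n_h/N_h) p̂_h(1−p̂_h)/(n_h−1):
  stratum 1: (2400/5850)²·(1 − 132/2400)·0.212·0.788/131 = 0.000202831
  stratum 2: (2700/5850)²·(1 − 256/2700)·0.863·0.137/255 = 8.94014e-05
  stratum 3: (750/5850)²·(1 − 112/750)·0.196·0.804/111 = 1.98499e-05
V̂(p̂_st) = 0.000312082; SE = √V̂ = 0.0176658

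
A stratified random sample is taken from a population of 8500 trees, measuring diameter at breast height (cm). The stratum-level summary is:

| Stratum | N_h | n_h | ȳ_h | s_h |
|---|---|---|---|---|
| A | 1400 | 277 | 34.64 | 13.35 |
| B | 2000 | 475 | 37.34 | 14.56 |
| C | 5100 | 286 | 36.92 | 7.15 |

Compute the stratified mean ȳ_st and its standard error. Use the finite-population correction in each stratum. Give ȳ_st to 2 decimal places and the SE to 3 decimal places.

ȳ_st ≈ 36.64, SE ≈ 0.306

ȳ_st = Σ W_h ȳ_h = (1400·34.64 + 2000·37.34 + 5100·36.92)/8500 = 36.64329
V̂(ȳ_st) = Σ W_h² (1 − n_h/N_h) s_h²/n_h, with W_h = N_h/N and N = 8500:
  stratum A: (1400/8500)²·(1 − 277/1400)·13.35²/277 = 0.0140008
  stratum B: (2000/8500)²·(1 − 475/2000)·14.56²/475 = 0.0188404
  stratum C: (5100/8500)²·(1 − 286/5100)·7.15²/286 = 0.0607414
V̂(ȳ_st) = 0.0935826
SE(ȳ_st) = √0.0935826 = 0.305913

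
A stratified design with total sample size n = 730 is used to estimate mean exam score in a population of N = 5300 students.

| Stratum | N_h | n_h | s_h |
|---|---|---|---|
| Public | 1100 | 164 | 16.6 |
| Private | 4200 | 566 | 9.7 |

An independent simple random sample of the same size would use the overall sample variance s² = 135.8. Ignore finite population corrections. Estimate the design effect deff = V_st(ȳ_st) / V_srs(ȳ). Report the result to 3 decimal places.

V̂(ȳ_st) = Σ W_h² s_h²/n_h, with W_h = N_h/N and N = 5300:
  stratum Public: (1100/5300)²·16.6²/164 = 0.0723779
  stratum Private: (4200/5300)²·9.7²/566 = 0.104394
V_st = 0.176771
V_srs = s²/n = 135.8/730 = 0.186027
deff = V_st / V_srs = 0.176771/0.186027 = 0.9502

deff ≈ 0.950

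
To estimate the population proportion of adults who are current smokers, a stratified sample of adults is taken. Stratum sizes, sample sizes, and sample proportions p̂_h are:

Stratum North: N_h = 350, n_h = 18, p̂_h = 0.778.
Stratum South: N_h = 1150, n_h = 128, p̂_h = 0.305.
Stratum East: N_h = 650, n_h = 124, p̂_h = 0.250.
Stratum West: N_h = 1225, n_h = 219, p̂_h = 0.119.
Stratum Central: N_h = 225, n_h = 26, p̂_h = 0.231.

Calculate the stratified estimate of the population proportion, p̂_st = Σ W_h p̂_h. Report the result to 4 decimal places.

N = 3600; stratum weights W_h = N_h/N.
p̂_st = Σ W_h p̂_h = (350·0.778 + 1150·0.305 + 650·0.250 + 1225·0.119 + 225·0.231)/3600 = 0.27314

p̂_st ≈ 0.2731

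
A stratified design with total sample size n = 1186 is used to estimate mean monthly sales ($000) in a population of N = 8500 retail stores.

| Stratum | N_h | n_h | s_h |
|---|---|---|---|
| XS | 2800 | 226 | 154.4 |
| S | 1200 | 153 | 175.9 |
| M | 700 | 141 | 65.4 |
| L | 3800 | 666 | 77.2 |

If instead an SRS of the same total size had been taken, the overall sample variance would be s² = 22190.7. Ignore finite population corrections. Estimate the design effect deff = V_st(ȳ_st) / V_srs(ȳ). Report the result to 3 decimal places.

V̂(ȳ_st) = Σ W_h² s_h²/n_h, with W_h = N_h/N and N = 8500:
  stratum XS: (2800/8500)²·154.4²/226 = 11.4463
  stratum S: (1200/8500)²·175.9²/153 = 4.03056
  stratum M: (700/8500)²·65.4²/141 = 0.205729
  stratum L: (3800/8500)²·77.2²/666 = 1.7885
V_st = 17.4711
V_srs = s²/n = 22190.7/1186 = 18.7105
deff = V_st / V_srs = 17.4711/18.7105 = 0.9338

deff ≈ 0.934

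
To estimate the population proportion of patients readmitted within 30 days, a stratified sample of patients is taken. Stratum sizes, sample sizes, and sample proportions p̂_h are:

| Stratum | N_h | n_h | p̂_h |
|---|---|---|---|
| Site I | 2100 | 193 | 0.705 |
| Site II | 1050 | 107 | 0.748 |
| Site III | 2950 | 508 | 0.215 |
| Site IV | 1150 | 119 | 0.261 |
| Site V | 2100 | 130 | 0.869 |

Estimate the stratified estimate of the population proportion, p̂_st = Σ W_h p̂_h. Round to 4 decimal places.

N = 9350; stratum weights W_h = N_h/N.
p̂_st = Σ W_h p̂_h = (2100·0.705 + 1050·0.748 + 2950·0.215 + 1150·0.261 + 2100·0.869)/9350 = 0.53745

p̂_st ≈ 0.5375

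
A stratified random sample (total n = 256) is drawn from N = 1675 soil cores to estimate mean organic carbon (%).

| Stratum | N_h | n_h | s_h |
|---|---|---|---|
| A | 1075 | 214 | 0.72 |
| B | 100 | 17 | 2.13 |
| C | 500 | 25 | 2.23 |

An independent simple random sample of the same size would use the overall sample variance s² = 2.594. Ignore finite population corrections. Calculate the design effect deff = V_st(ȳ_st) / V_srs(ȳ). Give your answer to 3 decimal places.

V̂(ȳ_st) = Σ W_h² s_h²/n_h, with W_h = N_h/N and N = 1675:
  stratum A: (1075/1675)²·0.72²/214 = 0.000997789
  stratum B: (100/1675)²·2.13²/17 = 0.000951219
  stratum C: (500/1675)²·2.23²/25 = 0.0177247
V_st = 0.0196738
V_srs = s²/n = 2.594/256 = 0.0101328
deff = V_st / V_srs = 0.0196738/0.0101328 = 1.9416

deff ≈ 1.942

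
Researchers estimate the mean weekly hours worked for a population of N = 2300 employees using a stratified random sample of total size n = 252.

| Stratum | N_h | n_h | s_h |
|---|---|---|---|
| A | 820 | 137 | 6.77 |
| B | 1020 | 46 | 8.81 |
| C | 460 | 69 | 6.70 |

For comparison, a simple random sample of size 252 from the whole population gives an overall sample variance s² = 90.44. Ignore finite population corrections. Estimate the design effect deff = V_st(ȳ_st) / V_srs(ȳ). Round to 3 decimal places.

V̂(ȳ_st) = Σ W_h² s_h²/n_h, with W_h = N_h/N and N = 2300:
  stratum A: (820/2300)²·6.77²/137 = 0.0425235
  stratum B: (1020/2300)²·8.81²/46 = 0.331848
  stratum C: (460/2300)²·6.70²/69 = 0.0260232
V_st = 0.400394
V_srs = s²/n = 90.44/252 = 0.358889
deff = V_st / V_srs = 0.400394/0.358889 = 1.1156

deff ≈ 1.116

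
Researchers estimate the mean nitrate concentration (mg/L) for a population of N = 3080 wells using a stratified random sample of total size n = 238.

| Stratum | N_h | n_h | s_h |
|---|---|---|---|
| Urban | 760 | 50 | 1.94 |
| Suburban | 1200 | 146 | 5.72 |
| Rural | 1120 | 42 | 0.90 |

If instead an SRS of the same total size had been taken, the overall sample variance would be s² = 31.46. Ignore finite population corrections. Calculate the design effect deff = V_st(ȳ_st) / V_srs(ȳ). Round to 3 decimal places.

V̂(ȳ_st) = Σ W_h² s_h²/n_h, with W_h = N_h/N and N = 3080:
  stratum Urban: (760/3080)²·1.94²/50 = 0.0045831
  stratum Suburban: (1200/3080)²·5.72²/146 = 0.0340173
  stratum Rural: (1120/3080)²·0.90²/42 = 0.00255018
V_st = 0.0411506
V_srs = s²/n = 31.46/238 = 0.132185
deff = V_st / V_srs = 0.0411506/0.132185 = 0.3113

deff ≈ 0.311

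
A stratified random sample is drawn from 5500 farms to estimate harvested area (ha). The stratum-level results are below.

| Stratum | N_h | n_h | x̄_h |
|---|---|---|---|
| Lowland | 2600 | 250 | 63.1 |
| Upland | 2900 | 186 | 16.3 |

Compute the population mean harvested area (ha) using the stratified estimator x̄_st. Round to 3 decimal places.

x̄_st ≈ 38.424

N = Σ N_h = 5500. Stratum weights W_h = N_h/N.
x̄_st = (2600·63.1 + 2900·16.3) / 5500 = 38.42364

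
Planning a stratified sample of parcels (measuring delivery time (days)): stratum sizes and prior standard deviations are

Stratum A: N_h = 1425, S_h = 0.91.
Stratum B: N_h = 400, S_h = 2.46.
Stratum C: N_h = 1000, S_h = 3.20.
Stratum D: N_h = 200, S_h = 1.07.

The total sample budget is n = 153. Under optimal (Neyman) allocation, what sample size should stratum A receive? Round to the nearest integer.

Neyman allocation: n_h = n · N_h S_h / Σ N_i S_i, with n = 153.
  stratum A: N_h·S_h = 1425·0.91 = 1296.75
  stratum B: N_h·S_h = 400·2.46 = 984.00
  stratum C: N_h·S_h = 1000·3.20 = 3200.00
  stratum D: N_h·S_h = 200·1.07 = 214.00
Σ N_h S_h = 5694.75
n for stratum A = 153·1296.75/5694.75 = 34.840 → 35

35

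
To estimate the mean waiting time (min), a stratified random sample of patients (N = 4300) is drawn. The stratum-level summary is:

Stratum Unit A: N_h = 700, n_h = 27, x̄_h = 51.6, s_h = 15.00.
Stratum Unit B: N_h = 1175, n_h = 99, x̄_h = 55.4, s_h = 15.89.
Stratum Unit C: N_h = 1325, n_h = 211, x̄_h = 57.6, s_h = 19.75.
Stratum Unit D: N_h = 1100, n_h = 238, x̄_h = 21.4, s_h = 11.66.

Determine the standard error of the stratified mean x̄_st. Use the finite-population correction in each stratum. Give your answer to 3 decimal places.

V̂(x̄_st) = Σ W_h² (1 − n_h/N_h) s_h²/n_h, with W_h = N_h/N and N = 4300:
  stratum Unit A: (700/4300)²·(1 − 27/700)·15.00²/27 = 0.212322
  stratum Unit B: (1175/4300)²·(1 − 99/1175)·15.89²/99 = 0.174392
  stratum Unit C: (1325/4300)²·(1 − 211/1325)·19.75²/211 = 0.147576
  stratum Unit D: (1100/4300)²·(1 − 238/1100)·11.66²/238 = 0.0292943
V̂(x̄_st) = 0.563584
SE(x̄_st) = √0.563584 = 0.750722

SE(x̄_st) ≈ 0.751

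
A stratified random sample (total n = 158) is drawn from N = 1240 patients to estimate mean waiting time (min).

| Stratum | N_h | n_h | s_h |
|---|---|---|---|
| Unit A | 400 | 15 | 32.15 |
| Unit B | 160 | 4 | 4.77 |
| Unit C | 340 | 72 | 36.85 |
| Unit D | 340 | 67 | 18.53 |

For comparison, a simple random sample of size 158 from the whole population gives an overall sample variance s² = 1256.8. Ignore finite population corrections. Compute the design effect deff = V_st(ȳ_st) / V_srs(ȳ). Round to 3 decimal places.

V̂(ȳ_st) = Σ W_h² s_h²/n_h, with W_h = N_h/N and N = 1240:
  stratum Unit A: (400/1240)²·32.15²/15 = 7.17046
  stratum Unit B: (160/1240)²·4.77²/4 = 0.0947051
  stratum Unit C: (340/1240)²·36.85²/72 = 1.41794
  stratum Unit D: (340/1240)²·18.53²/67 = 0.385292
V_st = 9.0684
V_srs = s²/n = 1256.8/158 = 7.95443
deff = V_st / V_srs = 9.0684/7.95443 = 1.1400

deff ≈ 1.140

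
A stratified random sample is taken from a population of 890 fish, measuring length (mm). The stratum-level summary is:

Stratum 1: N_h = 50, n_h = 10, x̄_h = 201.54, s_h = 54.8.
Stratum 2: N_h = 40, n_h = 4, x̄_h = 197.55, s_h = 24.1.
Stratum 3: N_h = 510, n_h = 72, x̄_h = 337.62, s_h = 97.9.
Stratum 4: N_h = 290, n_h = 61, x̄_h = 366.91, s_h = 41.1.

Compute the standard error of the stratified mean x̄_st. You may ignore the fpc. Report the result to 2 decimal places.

V̂(x̄_st) = Σ W_h² s_h²/n_h, with W_h = N_h/N and N = 890:
  stratum 1: (50/890)²·54.8²/10 = 0.94781
  stratum 2: (40/890)²·24.1²/4 = 0.293301
  stratum 3: (510/890)²·97.9²/72 = 43.7112
  stratum 4: (290/890)²·41.1²/61 = 2.94015
V̂(x̄_st) = 47.8925
SE(x̄_st) = √47.8925 = 6.92044

SE(x̄_st) ≈ 6.92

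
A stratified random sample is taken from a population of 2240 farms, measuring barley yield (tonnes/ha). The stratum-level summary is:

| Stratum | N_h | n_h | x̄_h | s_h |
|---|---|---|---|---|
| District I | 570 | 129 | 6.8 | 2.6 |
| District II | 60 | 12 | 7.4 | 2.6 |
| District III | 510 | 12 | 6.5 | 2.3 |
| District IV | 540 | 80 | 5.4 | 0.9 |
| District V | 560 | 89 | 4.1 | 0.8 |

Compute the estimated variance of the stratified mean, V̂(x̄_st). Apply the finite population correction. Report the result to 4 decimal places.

V̂(x̄_st) ≈ 0.0261

V̂(x̄_st) = Σ W_h² (1 − n_h/N_h) s_h²/n_h, with W_h = N_h/N and N = 2240:
  stratum District I: (570/2240)²·(1 − 129/570)·2.6²/129 = 0.00262527
  stratum District II: (60/2240)²·(1 − 12/60)·2.6²/12 = 0.000323342
  stratum District III: (510/2240)²·(1 − 12/510)·2.3²/12 = 0.022314
  stratum District IV: (540/2240)²·(1 − 80/540)·0.9²/80 = 0.000501246
  stratum District V: (560/2240)²·(1 − 89/560)·0.8²/89 = 0.00037801
V̂(x̄_st) = 0.0261419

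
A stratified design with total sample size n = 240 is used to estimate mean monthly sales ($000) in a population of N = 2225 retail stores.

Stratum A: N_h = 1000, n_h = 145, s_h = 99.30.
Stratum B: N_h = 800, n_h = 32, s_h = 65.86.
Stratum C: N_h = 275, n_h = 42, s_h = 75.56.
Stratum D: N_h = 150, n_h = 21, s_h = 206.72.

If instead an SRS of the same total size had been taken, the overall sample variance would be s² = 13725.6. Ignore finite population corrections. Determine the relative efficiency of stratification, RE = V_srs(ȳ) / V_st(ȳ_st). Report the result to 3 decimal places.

RE ≈ 1.343

V̂(ȳ_st) = Σ W_h² s_h²/n_h, with W_h = N_h/N and N = 2225:
  stratum A: (1000/2225)²·99.30²/145 = 13.7363
  stratum B: (800/2225)²·65.86²/32 = 17.5232
  stratum C: (275/2225)²·75.56²/42 = 2.07654
  stratum D: (150/2225)²·206.72²/21 = 9.24843
V_st = 42.5845
V_srs = s²/n = 13725.6/240 = 57.19
Relative efficiency = V_srs / V_st = 57.19/42.5845 = 1.3430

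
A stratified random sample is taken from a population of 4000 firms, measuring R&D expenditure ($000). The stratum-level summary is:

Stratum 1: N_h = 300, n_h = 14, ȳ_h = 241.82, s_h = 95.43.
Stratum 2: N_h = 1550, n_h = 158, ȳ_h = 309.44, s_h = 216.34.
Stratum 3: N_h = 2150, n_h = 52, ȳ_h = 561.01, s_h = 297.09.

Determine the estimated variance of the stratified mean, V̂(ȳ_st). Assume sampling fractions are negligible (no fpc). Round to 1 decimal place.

V̂(ȳ_st) = Σ W_h² s_h²/n_h, with W_h = N_h/N and N = 4000:
  stratum 1: (300/4000)²·95.43²/14 = 3.65902
  stratum 2: (1550/4000)²·216.34²/158 = 44.4795
  stratum 3: (2150/4000)²·297.09²/52 = 490.377
V̂(ȳ_st) = 538.515

V̂(ȳ_st) ≈ 538.5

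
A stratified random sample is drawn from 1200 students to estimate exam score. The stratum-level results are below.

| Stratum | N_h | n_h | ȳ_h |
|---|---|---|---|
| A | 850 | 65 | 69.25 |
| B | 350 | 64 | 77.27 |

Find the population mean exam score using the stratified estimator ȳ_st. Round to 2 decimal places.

N = Σ N_h = 1200. Stratum weights W_h = N_h/N.
ȳ_st = (850·69.25 + 350·77.27) / 1200 = 71.5892

ȳ_st ≈ 71.59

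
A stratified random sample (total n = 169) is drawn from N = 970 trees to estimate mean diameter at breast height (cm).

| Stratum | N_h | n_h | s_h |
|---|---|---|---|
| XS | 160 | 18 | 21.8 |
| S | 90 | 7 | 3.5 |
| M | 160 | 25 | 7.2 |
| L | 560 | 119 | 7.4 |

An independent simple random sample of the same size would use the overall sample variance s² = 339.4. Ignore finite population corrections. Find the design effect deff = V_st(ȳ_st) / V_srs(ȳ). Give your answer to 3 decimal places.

deff ≈ 0.470

V̂(ȳ_st) = Σ W_h² s_h²/n_h, with W_h = N_h/N and N = 970:
  stratum XS: (160/970)²·21.8²/18 = 0.718351
  stratum S: (90/970)²·3.5²/7 = 0.0150654
  stratum M: (160/970)²·7.2²/25 = 0.0564185
  stratum L: (560/970)²·7.4²/119 = 0.153373
V_st = 0.943208
V_srs = s²/n = 339.4/169 = 2.00828
deff = V_st / V_srs = 0.943208/2.00828 = 0.4697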